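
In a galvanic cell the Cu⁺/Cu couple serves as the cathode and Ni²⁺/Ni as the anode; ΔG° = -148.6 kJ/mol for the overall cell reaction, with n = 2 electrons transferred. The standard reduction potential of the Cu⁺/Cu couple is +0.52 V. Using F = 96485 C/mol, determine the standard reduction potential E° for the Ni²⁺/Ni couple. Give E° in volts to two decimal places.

-0.25 V

E°cell = −ΔG°/(nF) = −(-148.6×10³)/((2)(96485)) = +0.770 V.
Since Cu⁺/Cu is the cathode and Ni²⁺/Ni the anode, E°cell = E°(Cu⁺/Cu) − E°(Ni²⁺/Ni).
So E°(Ni²⁺/Ni) = E°(Cu⁺/Cu) − E°cell = (+0.52) − (+0.770) = -0.25 V.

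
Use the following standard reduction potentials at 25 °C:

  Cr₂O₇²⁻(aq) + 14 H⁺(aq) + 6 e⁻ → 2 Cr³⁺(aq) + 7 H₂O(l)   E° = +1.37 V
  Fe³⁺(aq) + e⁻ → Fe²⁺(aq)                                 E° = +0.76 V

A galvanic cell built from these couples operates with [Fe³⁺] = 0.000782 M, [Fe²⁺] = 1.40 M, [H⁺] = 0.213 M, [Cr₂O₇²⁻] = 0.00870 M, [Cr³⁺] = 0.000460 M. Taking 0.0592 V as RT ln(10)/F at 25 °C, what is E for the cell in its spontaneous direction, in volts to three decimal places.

+0.755 V

Cr₂O₇²⁻/Cr³⁺ is the cathode (higher E°), Fe³⁺/Fe²⁺ the anode: E°cell = +1.37 − (+0.76) = +0.61 V, n = 6.
Overall: Cr₂O₇²⁻(aq) + 14 H⁺(aq) + 6 Fe²⁺(aq) → 2 Cr³⁺(aq) + 7 H₂O(l) + 6 Fe³⁺(aq)
Q = [Cr³⁺]^2·[Fe³⁺]^6 / ([Cr₂O₇²⁻]·[H⁺]^14·[Fe²⁺]^6); log Q = -14.729.
E = E° − (0.0592/n) log Q = +0.61 − (0.0592/6)(-14.729) = +0.755 V.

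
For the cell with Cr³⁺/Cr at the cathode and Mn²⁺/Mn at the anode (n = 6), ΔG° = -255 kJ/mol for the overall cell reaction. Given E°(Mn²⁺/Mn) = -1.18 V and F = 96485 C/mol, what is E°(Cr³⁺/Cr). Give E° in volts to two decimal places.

-0.74 V

E°cell = −ΔG°/(nF) = −(-255×10³)/((6)(96485)) = +0.440 V.
Since Cr³⁺/Cr is the cathode and Mn²⁺/Mn the anode, E°cell = E°(Cr³⁺/Cr) − E°(Mn²⁺/Mn).
So E°(Cr³⁺/Cr) = E°cell + E°(Mn²⁺/Mn) = +0.440 + (-1.18) = -0.74 V.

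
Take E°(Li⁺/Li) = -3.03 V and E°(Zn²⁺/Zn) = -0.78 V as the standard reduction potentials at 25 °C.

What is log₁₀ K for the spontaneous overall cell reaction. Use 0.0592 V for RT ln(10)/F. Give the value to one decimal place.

76.0

Cathode: Zn²⁺/Zn; anode: Li⁺/Li. E°cell = +2.25 V, n = 2.
log K = nE°cell / 0.0592 = (2)(+2.25) / 0.0592 = 76.0.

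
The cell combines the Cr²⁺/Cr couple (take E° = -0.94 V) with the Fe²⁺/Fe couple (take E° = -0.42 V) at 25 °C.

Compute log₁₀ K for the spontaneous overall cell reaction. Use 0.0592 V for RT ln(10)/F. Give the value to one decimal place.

17.6

Cathode: Fe²⁺/Fe; anode: Cr²⁺/Cr. E°cell = +0.52 V, n = 2.
log K = nE°cell / 0.0592 = (2)(+0.52) / 0.0592 = 17.6.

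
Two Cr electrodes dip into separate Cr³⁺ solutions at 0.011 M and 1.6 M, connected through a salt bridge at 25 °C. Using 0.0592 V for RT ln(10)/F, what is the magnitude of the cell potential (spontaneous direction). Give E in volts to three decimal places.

+0.043 V

For a concentration cell E°cell = 0. The 1.6 M side is the cathode (reduction is favoured where [Cr³⁺] is higher).
With n = 3, E = −(0.0592/3) log([Cr³⁺]ₐₙ/[Cr³⁺]꜀ₐₜ) = −(0.0592/3) log(0.011/1.6) = −(0.0592/3)(-2.163) = +0.043 V.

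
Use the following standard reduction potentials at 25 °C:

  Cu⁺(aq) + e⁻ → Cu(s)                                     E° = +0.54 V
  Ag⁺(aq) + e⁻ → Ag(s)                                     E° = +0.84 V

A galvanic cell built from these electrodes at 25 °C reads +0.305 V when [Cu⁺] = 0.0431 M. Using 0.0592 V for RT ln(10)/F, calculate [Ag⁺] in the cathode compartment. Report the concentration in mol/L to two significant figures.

Ag⁺/Ag is the cathode, Cu⁺/Cu the anode: E°cell = +0.30 V, n = 1.
Overall reaction: Ag⁺(aq) + Cu(s) → Ag(s) + Cu⁺(aq); Q = [Cu⁺]^1/[Ag⁺]^1.
From E = E° − (0.0592/n) log Q: log Q = (E° − E)·n/0.0592 = (+0.30 − (+0.305))·1/0.0592 = -0.0845.
So 1·log[Ag⁺] = 1·log(0.0431) − log Q = -1.3655 − (-0.0845) = -1.2810; [Ag⁺] = 10^(-1.2810) ≈ 0.052 M.

0.052 M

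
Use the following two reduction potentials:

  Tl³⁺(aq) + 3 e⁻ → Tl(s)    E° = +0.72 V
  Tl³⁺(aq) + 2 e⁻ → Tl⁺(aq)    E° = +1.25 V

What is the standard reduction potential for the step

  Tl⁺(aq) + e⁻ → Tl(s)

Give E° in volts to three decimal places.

-0.340 V

Sequential free energies add, so n₃E°₃ = n₁E°₁ + n₂E°₂.
With n₃ = 3, and the known step contributing 2×(+1.25) V, the unknown satisfies 1·E° = 3×(+0.72) − 2×(+1.25) = -0.340.
E° = -0.340 / 1 = -0.340 V.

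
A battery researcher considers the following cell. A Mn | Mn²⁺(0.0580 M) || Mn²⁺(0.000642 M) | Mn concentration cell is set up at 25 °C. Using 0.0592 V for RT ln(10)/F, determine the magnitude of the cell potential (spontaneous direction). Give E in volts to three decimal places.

For a concentration cell E°cell = 0. The 0.0580 M side is the cathode (reduction is favoured where [Mn²⁺] is higher).
With n = 2, E = −(0.0592/2) log([Mn²⁺]ₐₙ/[Mn²⁺]꜀ₐₜ) = −(0.0592/2) log(0.000642/0.058) = −(0.0592/2)(-1.956) = +0.058 V.

+0.058 V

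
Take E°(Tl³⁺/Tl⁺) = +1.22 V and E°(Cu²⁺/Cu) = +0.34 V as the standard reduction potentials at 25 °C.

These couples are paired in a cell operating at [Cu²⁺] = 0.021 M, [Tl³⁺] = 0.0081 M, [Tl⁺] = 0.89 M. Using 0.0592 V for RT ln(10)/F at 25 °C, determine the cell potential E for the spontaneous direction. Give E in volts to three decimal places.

Tl³⁺/Tl⁺ is the cathode (higher E°), Cu²⁺/Cu the anode: E°cell = +1.22 − (+0.34) = +0.88 V, n = 2.
Overall: Tl³⁺(aq) + Cu(s) → Tl⁺(aq) + Cu²⁺(aq)
Q = [Tl⁺]·[Cu²⁺] / ([Tl³⁺]); log Q = 0.363.
E = E° − (0.0592/n) log Q = +0.88 − (0.0592/2)(0.363) = +0.869 V.

+0.869 V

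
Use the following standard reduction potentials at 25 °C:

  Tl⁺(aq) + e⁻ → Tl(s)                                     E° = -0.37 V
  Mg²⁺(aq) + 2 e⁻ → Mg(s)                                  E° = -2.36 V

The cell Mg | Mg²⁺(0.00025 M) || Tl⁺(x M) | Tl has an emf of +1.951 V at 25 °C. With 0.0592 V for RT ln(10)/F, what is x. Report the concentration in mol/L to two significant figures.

0.0035 M

Tl⁺/Tl is the cathode, Mg²⁺/Mg the anode: E°cell = +1.99 V, n = 2.
Overall reaction: 2 Tl⁺(aq) + Mg(s) → 2 Tl(s) + Mg²⁺(aq); Q = [Mg²⁺]^1/[Tl⁺]^2.
From E = E° − (0.0592/n) log Q: log Q = (E° − E)·n/0.0592 = (+1.99 − (+1.951))·2/0.0592 = 1.3176.
So 2·log[Tl⁺] = 1·log(0.00025) − log Q = -3.6021 − (1.3176) = -4.9197; log[Tl⁺] = -4.9197 / 2 = -2.4598; [Tl⁺] = 10^(-2.4598) ≈ 0.0035 M.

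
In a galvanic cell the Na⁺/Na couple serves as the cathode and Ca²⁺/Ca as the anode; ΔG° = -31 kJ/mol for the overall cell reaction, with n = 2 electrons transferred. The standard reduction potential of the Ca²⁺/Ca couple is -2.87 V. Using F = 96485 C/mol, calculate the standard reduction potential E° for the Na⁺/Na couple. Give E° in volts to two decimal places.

-2.71 V

E°cell = −ΔG°/(nF) = −(-31×10³)/((2)(96485)) = +0.161 V.
Since Na⁺/Na is the cathode and Ca²⁺/Ca the anode, E°cell = E°(Na⁺/Na) − E°(Ca²⁺/Ca).
So E°(Na⁺/Na) = E°cell + E°(Ca²⁺/Ca) = +0.161 + (-2.87) = -2.71 V.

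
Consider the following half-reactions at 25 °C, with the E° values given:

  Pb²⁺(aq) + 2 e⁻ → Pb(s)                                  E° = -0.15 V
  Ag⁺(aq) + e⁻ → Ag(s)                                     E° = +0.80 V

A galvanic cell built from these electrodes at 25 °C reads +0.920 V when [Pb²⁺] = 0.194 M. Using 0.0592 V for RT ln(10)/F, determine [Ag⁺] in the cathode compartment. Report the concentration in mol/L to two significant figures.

Ag⁺/Ag is the cathode, Pb²⁺/Pb the anode: E°cell = +0.95 V, n = 2.
Overall reaction: 2 Ag⁺(aq) + Pb(s) → 2 Ag(s) + Pb²⁺(aq); Q = [Pb²⁺]^1/[Ag⁺]^2.
From E = E° − (0.0592/n) log Q: log Q = (E° − E)·n/0.0592 = (+0.95 − (+0.920))·2/0.0592 = 1.0135.
So 2·log[Ag⁺] = 1·log(0.194) − log Q = -0.7122 − (1.0135) = -1.7257; log[Ag⁺] = -1.7257 / 2 = -0.8629; [Ag⁺] = 10^(-0.8629) ≈ 0.14 M.

0.14 M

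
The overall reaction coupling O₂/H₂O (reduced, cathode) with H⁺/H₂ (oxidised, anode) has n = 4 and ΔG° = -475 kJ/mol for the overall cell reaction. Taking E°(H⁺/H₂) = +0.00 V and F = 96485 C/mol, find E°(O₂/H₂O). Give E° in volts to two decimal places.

E°cell = −ΔG°/(nF) = −(-475×10³)/((4)(96485)) = +1.231 V.
Since O₂/H₂O is the cathode and H⁺/H₂ the anode, E°cell = E°(O₂/H₂O) − E°(H⁺/H₂).
So E°(O₂/H₂O) = E°cell + E°(H⁺/H₂) = +1.231 + (+0.00) = +1.23 V.

+1.23 V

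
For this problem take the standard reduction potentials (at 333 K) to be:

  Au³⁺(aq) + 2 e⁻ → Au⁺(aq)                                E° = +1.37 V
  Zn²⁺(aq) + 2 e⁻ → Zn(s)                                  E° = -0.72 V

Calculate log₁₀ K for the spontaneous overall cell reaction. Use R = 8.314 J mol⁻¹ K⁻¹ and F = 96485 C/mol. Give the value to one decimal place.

63.3

Cathode: Au³⁺/Au⁺; anode: Zn²⁺/Zn. E°cell = (+1.37) − (-0.72) = +2.09 V, with n = 2.
ΔG° = −nFE° = −RT ln K, so ln K = nFE°/(RT) = (2)(96485)(+2.09) / ((8.314)(333)) = 145.674.
log₁₀ K = 145.674 / ln 10 = 63.3.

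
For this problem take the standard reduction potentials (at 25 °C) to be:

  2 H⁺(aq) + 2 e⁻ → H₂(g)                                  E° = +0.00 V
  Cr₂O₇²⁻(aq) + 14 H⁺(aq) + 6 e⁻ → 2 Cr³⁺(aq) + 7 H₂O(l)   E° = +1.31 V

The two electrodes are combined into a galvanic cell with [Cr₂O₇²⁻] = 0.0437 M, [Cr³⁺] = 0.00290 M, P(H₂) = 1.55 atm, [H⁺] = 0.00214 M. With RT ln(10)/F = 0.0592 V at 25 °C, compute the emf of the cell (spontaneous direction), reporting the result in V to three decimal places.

+1.142 V

Cr₂O₇²⁻/Cr³⁺ is the cathode (higher E°), H⁺/H₂ the anode: E°cell = +1.31 − (+0.00) = +1.31 V, n = 6.
Overall: Cr₂O₇²⁻(aq) + 8 H⁺(aq) + 3 H₂(g) → 2 Cr³⁺(aq) + 7 H₂O(l)
Q = [Cr³⁺]^2 / ([Cr₂O₇²⁻]·[H⁺]^8·P(H₂)^3); log Q = 17.070.
E = E° − (0.0592/n) log Q = +1.31 − (0.0592/6)(17.070) = +1.142 V.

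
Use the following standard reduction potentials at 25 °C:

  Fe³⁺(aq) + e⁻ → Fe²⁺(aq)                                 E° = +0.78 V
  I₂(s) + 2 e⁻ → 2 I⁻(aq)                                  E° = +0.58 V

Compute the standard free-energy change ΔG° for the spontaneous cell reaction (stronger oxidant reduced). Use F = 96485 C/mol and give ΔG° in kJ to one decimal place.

-38.6 kJ

Fe³⁺/Fe²⁺ (E° = +0.78 V) is the cathode; I₂/I⁻ (E° = +0.58 V) is the anode, so E°cell = +0.20 V.
Balancing electrons gives n = 2 (lcm of 1 and 2).
ΔG° = −nFE° = −(2)(96485)(+0.20) = -38,594 J = -38.6 kJ.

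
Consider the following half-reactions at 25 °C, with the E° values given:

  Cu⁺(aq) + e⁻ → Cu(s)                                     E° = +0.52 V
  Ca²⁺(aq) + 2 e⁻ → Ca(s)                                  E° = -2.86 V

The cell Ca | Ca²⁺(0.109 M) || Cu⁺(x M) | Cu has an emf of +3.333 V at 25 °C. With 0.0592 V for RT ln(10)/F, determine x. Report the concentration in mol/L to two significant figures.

0.053 M

Cu⁺/Cu is the cathode, Ca²⁺/Ca the anode: E°cell = +3.38 V, n = 2.
Overall reaction: 2 Cu⁺(aq) + Ca(s) → 2 Cu(s) + Ca²⁺(aq); Q = [Ca²⁺]^1/[Cu⁺]^2.
From E = E° − (0.0592/n) log Q: log Q = (E° − E)·n/0.0592 = (+3.38 − (+3.333))·2/0.0592 = 1.5878.
So 2·log[Cu⁺] = 1·log(0.109) − log Q = -0.9626 − (1.5878) = -2.5504; log[Cu⁺] = -2.5504 / 2 = -1.2752; [Cu⁺] = 10^(-1.2752) ≈ 0.053 M.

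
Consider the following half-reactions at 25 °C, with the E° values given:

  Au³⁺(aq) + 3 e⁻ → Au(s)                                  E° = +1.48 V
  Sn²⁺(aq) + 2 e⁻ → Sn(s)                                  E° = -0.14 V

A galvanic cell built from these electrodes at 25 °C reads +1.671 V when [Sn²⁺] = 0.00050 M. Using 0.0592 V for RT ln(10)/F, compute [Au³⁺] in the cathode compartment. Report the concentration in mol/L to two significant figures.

0.0043 M

Au³⁺/Au is the cathode, Sn²⁺/Sn the anode: E°cell = +1.62 V, n = 6.
Overall reaction: 2 Au³⁺(aq) + 3 Sn(s) → 2 Au(s) + 3 Sn²⁺(aq); Q = [Sn²⁺]^3/[Au³⁺]^2.
From E = E° − (0.0592/n) log Q: log Q = (E° − E)·n/0.0592 = (+1.62 − (+1.671))·6/0.0592 = -5.1689.
So 2·log[Au³⁺] = 3·log(0.0005) − log Q = -9.9031 − (-5.1689) = -4.7342; log[Au³⁺] = -4.7342 / 2 = -2.3671; [Au³⁺] = 10^(-2.3671) ≈ 0.0043 M.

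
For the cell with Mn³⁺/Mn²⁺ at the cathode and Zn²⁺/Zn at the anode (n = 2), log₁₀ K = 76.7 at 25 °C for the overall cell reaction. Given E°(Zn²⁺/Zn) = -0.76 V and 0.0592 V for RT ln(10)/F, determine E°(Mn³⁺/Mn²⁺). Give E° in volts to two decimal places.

+1.51 V

E°cell = (0.0592/n)·log K = (0.0592/2)(76.7) = +2.270 V.
Since Mn³⁺/Mn²⁺ is the cathode and Zn²⁺/Zn the anode, E°cell = E°(Mn³⁺/Mn²⁺) − E°(Zn²⁺/Zn).
So E°(Mn³⁺/Mn²⁺) = E°cell + E°(Zn²⁺/Zn) = +2.270 + (-0.76) = +1.51 V.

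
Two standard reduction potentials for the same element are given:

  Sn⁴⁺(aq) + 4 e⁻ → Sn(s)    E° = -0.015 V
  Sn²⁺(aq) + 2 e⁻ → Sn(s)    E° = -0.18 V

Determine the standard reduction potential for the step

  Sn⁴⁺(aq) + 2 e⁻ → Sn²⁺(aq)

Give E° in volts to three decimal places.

+0.150 V

Sequential free energies add, so n₃E°₃ = n₁E°₁ + n₂E°₂.
With n₃ = 4, and the known step contributing 2×(-0.18) V, the unknown satisfies 2·E° = 4×(-0.015) − 2×(-0.18) = +0.300.
E° = +0.300 / 2 = +0.150 V.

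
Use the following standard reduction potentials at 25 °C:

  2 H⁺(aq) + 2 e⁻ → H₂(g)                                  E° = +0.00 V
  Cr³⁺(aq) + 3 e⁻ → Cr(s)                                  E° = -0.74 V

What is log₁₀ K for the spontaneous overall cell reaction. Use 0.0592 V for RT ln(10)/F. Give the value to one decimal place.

Cathode: H⁺/H₂; anode: Cr³⁺/Cr. E°cell = +0.74 V, n = 6.
log K = nE°cell / 0.0592 = (6)(+0.74) / 0.0592 = 75.0.

75.0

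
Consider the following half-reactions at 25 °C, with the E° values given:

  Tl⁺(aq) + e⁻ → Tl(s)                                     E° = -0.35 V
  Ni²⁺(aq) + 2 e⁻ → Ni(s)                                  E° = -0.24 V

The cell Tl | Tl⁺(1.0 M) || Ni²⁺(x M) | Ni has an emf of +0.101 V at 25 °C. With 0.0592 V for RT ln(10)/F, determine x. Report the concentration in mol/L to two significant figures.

Ni²⁺/Ni is the cathode, Tl⁺/Tl the anode: E°cell = +0.11 V, n = 2.
Overall reaction: Ni²⁺(aq) + 2 Tl(s) → Ni(s) + 2 Tl⁺(aq); Q = [Tl⁺]^2/[Ni²⁺]^1.
From E = E° − (0.0592/n) log Q: log Q = (E° − E)·n/0.0592 = (+0.11 − (+0.101))·2/0.0592 = 0.3041.
So 1·log[Ni²⁺] = 2·log(1) − log Q = 0.0000 − (0.3041) = -0.3041; [Ni²⁺] = 10^(-0.3041) ≈ 0.50 M.

0.50 M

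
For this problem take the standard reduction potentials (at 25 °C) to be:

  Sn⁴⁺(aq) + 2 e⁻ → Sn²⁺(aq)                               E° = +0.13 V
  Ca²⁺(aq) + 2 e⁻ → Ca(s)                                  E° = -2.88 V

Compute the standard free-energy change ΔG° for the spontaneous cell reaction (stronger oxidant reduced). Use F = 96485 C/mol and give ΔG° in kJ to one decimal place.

Sn⁴⁺/Sn²⁺ (E° = +0.13 V) is the cathode; Ca²⁺/Ca (E° = -2.88 V) is the anode, so E°cell = +3.01 V.
Balancing electrons gives n = 2 (lcm of 2 and 2).
ΔG° = −nFE° = −(2)(96485)(+3.01) = -580,840 J = -580.8 kJ.

-580.8 kJ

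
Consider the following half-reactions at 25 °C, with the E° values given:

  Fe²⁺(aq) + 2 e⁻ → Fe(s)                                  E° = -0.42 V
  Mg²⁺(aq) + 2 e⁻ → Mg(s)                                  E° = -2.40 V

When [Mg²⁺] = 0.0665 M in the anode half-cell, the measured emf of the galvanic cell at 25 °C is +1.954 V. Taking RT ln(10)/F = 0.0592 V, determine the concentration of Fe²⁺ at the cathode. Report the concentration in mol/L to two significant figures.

0.0088 M

Fe²⁺/Fe is the cathode, Mg²⁺/Mg the anode: E°cell = +1.98 V, n = 2.
Overall reaction: Fe²⁺(aq) + Mg(s) → Fe(s) + Mg²⁺(aq); Q = [Mg²⁺]^1/[Fe²⁺]^1.
From E = E° − (0.0592/n) log Q: log Q = (E° − E)·n/0.0592 = (+1.98 − (+1.954))·2/0.0592 = 0.8784.
So 1·log[Fe²⁺] = 1·log(0.0665) − log Q = -1.1772 − (0.8784) = -2.0556; [Fe²⁺] = 10^(-2.0556) ≈ 0.0088 M.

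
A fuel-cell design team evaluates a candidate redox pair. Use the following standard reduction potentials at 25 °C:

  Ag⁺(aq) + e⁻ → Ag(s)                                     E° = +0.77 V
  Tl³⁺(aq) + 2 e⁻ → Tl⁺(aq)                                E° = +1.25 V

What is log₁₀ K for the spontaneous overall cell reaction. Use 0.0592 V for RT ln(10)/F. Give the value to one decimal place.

16.2

Cathode: Tl³⁺/Tl⁺; anode: Ag⁺/Ag. E°cell = +0.48 V, n = 2.
log K = nE°cell / 0.0592 = (2)(+0.48) / 0.0592 = 16.2.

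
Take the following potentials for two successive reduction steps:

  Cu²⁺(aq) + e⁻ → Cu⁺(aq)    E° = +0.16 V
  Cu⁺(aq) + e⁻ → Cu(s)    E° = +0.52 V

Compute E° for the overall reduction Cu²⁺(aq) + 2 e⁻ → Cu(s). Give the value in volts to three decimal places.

Standard free energies of sequential steps add: ΔG°₃ = ΔG°₁ + ΔG°₂, so n₃E°₃ = n₁E°₁ + n₂E°₂.
E°₃ = (1×+0.16 + 1×+0.52) / 2 = (+0.680) / 2 = +0.340 V.

+0.340 V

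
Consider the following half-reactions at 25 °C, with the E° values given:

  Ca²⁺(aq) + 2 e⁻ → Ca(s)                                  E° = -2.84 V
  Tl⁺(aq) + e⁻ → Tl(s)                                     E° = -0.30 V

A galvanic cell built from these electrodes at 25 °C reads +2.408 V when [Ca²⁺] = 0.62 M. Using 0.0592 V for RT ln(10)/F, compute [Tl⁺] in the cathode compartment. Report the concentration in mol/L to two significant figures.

0.0046 M

Tl⁺/Tl is the cathode, Ca²⁺/Ca the anode: E°cell = +2.54 V, n = 2.
Overall reaction: 2 Tl⁺(aq) + Ca(s) → 2 Tl(s) + Ca²⁺(aq); Q = [Ca²⁺]^1/[Tl⁺]^2.
From E = E° − (0.0592/n) log Q: log Q = (E° − E)·n/0.0592 = (+2.54 − (+2.408))·2/0.0592 = 4.4595.
So 2·log[Tl⁺] = 1·log(0.62) − log Q = -0.2076 − (4.4595) = -4.6671; log[Tl⁺] = -4.6671 / 2 = -2.3335; [Tl⁺] = 10^(-2.3335) ≈ 0.0046 M.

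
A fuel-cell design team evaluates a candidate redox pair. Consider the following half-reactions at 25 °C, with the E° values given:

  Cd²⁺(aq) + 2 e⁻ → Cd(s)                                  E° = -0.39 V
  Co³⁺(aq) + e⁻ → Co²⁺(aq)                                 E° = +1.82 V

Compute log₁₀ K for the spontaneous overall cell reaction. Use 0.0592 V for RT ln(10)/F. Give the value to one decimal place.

Cathode: Co³⁺/Co²⁺; anode: Cd²⁺/Cd. E°cell = +2.21 V, n = 2.
log K = nE°cell / 0.0592 = (2)(+2.21) / 0.0592 = 74.7.

74.7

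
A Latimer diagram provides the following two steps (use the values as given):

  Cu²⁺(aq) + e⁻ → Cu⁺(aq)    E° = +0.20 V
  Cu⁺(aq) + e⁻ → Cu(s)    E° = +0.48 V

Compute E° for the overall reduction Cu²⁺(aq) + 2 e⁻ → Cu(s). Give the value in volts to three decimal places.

+0.340 V

Adding the free-energy changes (−nFE°) of the two steps gives −n₃FE°₃ = −n₁FE°₁ − n₂FE°₂.
E°₃ = (1×+0.20 + 1×+0.48) / 2 = (+0.680) / 2 = +0.340 V.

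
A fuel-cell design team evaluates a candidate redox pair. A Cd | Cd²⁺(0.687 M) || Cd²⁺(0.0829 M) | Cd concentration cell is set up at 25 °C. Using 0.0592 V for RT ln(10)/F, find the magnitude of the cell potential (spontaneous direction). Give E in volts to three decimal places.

For a concentration cell E°cell = 0. The 0.687 M side is the cathode (reduction is favoured where [Cd²⁺] is higher).
With n = 2, E = −(0.0592/2) log([Cd²⁺]ₐₙ/[Cd²⁺]꜀ₐₜ) = −(0.0592/2) log(0.0829/0.687) = −(0.0592/2)(-0.918) = +0.027 V.

+0.027 V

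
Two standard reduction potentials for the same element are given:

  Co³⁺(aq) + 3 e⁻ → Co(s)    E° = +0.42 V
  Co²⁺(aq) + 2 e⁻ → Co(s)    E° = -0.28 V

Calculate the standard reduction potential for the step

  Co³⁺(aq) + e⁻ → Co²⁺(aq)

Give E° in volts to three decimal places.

+1.820 V

Sequential free energies add, so n₃E°₃ = n₁E°₁ + n₂E°₂.
With n₃ = 3, and the known step contributing 2×(-0.28) V, the unknown satisfies 1·E° = 3×(+0.42) − 2×(-0.28) = +1.820.
E° = +1.820 / 1 = +1.820 V.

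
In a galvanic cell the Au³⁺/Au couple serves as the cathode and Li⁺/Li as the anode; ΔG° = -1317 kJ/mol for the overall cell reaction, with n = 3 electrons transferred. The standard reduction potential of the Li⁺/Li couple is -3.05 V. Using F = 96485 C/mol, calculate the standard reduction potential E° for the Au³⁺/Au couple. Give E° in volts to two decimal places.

+1.50 V

E°cell = −ΔG°/(nF) = −(-1317×10³)/((3)(96485)) = +4.550 V.
Since Au³⁺/Au is the cathode and Li⁺/Li the anode, E°cell = E°(Au³⁺/Au) − E°(Li⁺/Li).
So E°(Au³⁺/Au) = E°cell + E°(Li⁺/Li) = +4.550 + (-3.05) = +1.50 V.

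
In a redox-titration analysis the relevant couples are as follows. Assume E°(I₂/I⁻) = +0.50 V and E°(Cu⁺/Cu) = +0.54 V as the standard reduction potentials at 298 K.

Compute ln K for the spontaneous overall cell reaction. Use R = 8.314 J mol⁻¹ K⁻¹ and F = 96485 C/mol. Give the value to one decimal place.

3.1

Cathode: Cu⁺/Cu; anode: I₂/I⁻. E°cell = (+0.54) − (+0.50) = +0.04 V, with n = 2.
ΔG° = −nFE° = −RT ln K, so ln K = nFE°/(RT) = (2)(96485)(+0.04) / ((8.314)(298)) = 3.115.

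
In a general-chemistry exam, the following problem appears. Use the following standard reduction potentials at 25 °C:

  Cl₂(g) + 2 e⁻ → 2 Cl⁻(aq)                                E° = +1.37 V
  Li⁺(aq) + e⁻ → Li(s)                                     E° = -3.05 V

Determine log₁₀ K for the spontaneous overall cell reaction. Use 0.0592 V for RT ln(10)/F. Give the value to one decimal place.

Cathode: Cl₂/Cl⁻; anode: Li⁺/Li. E°cell = +4.42 V, n = 2.
log K = nE°cell / 0.0592 = (2)(+4.42) / 0.0592 = 149.3.

149.3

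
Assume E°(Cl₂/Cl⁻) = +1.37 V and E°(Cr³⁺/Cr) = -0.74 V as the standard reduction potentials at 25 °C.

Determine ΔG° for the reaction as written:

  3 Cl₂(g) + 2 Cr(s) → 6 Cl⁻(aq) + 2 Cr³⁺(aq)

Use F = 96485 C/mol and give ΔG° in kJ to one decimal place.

-1221.5 kJ

As written, Cl₂/Cl⁻ is reduced (cathode) and Cr³⁺/Cr is oxidised (anode), so E°cell = (+1.37) − (-0.74) = +2.11 V.
Balancing electrons gives n = 6.
ΔG° = −nFE° = −(6)(96485)(+2.11) = -1,221,500 J = -1221.5 kJ.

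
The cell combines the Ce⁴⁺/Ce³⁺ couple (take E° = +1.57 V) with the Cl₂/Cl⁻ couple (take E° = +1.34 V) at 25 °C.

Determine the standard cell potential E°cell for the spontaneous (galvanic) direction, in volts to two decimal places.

The Ce⁴⁺/Ce³⁺ couple has the higher reduction potential, so it is the cathode; Cl₂/Cl⁻ is oxidised at the anode.
E°cell = E°(cathode) − E°(anode) = (+1.57) − (+1.34) = +0.23 V.

+0.23 V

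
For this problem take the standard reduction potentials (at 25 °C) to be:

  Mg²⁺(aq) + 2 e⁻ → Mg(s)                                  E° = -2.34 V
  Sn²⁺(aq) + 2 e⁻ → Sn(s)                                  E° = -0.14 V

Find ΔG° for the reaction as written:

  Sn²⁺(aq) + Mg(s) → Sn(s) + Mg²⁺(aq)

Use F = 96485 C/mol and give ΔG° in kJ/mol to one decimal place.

As written, Sn²⁺/Sn is reduced (cathode) and Mg²⁺/Mg is oxidised (anode), so E°cell = (-0.14) − (-2.34) = +2.20 V.
Balancing electrons gives n = 2.
ΔG° = −nFE° = −(2)(96485)(+2.20) = -424,534 J = -424.5 kJ/mol.

-424.5 kJ/mol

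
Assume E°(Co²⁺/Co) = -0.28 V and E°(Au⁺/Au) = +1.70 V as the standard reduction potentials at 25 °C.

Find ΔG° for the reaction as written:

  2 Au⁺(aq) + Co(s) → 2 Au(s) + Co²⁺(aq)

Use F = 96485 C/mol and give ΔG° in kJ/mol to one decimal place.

As written, Au⁺/Au is reduced (cathode) and Co²⁺/Co is oxidised (anode), so E°cell = (+1.70) − (-0.28) = +1.98 V.
Balancing electrons gives n = 2.
ΔG° = −nFE° = −(2)(96485)(+1.98) = -382,081 J = -382.1 kJ/mol.

-382.1 kJ/mol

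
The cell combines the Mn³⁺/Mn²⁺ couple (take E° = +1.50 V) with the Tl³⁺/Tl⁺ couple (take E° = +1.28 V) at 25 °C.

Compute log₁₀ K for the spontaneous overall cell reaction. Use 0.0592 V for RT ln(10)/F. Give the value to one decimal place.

7.4

Cathode: Mn³⁺/Mn²⁺; anode: Tl³⁺/Tl⁺. E°cell = +0.22 V, n = 2.
log K = nE°cell / 0.0592 = (2)(+0.22) / 0.0592 = 7.4.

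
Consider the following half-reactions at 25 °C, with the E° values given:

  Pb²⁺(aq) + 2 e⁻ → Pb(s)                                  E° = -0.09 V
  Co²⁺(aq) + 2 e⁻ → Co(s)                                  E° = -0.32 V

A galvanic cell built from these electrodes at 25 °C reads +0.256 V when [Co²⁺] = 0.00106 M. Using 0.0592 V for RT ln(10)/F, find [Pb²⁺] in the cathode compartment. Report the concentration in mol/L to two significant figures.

Pb²⁺/Pb is the cathode, Co²⁺/Co the anode: E°cell = +0.23 V, n = 2.
Overall reaction: Pb²⁺(aq) + Co(s) → Pb(s) + Co²⁺(aq); Q = [Co²⁺]^1/[Pb²⁺]^1.
From E = E° − (0.0592/n) log Q: log Q = (E° − E)·n/0.0592 = (+0.23 − (+0.256))·2/0.0592 = -0.8784.
So 1·log[Pb²⁺] = 1·log(0.00106) − log Q = -2.9747 − (-0.8784) = -2.0963; [Pb²⁺] = 10^(-2.0963) ≈ 0.0080 M.

0.0080 M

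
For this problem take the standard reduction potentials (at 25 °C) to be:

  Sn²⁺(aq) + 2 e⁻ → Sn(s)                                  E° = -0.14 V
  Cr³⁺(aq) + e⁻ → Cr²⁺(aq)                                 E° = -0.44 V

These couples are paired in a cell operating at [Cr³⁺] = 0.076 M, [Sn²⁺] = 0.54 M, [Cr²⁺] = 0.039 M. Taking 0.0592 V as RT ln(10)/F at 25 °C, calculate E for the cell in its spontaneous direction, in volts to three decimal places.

Sn²⁺/Sn is the cathode (higher E°), Cr³⁺/Cr²⁺ the anode: E°cell = -0.14 − (-0.44) = +0.30 V, n = 2.
Overall: Sn²⁺(aq) + 2 Cr²⁺(aq) → Sn(s) + 2 Cr³⁺(aq)
Q = [Cr³⁺]^2 / ([Sn²⁺]·[Cr²⁺]^2); log Q = 0.847.
E = E° − (0.0592/n) log Q = +0.30 − (0.0592/2)(0.847) = +0.275 V.

+0.275 V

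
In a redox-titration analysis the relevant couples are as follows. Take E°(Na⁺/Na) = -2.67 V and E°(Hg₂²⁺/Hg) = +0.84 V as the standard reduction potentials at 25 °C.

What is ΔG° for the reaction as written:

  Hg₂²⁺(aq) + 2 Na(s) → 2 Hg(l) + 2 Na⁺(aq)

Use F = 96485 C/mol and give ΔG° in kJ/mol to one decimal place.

As written, Hg₂²⁺/Hg is reduced (cathode) and Na⁺/Na is oxidised (anode), so E°cell = (+0.84) − (-2.67) = +3.51 V.
Balancing electrons gives n = 2.
ΔG° = −nFE° = −(2)(96485)(+3.51) = -677,325 J = -677.3 kJ/mol.

-677.3 kJ/mol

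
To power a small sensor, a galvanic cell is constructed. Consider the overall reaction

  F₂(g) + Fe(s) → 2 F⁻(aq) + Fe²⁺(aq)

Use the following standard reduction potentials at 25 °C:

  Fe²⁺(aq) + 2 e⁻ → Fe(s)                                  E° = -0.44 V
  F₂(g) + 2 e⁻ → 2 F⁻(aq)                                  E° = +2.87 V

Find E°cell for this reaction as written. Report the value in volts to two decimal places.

The F₂/F⁻ couple has the higher reduction potential, so it is the cathode; Fe²⁺/Fe is oxidised at the anode.
E°cell = E°(cathode) − E°(anode) = (+2.87) − (-0.44) = +3.31 V.
Since E°cell > 0, the reaction is spontaneous under standard conditions.

+3.31 V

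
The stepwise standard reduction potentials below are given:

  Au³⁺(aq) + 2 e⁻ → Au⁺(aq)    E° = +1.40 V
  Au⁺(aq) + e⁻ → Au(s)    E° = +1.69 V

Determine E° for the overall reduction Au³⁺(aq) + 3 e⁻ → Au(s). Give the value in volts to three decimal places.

+1.497 V

Since ΔG° = −nFE° is additive over sequential reductions, n₃E°₃ = n₁E°₁ + n₂E°₂.
E°₃ = (2×+1.40 + 1×+1.69) / 3 = (+4.490) / 3 = +1.497 V.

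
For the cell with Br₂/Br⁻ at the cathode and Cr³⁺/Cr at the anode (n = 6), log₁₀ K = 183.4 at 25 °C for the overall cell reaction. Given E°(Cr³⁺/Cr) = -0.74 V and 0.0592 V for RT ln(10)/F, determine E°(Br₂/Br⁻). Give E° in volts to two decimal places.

+1.07 V

E°cell = (0.0592/n)·log K = (0.0592/6)(183.4) = +1.810 V.
Since Br₂/Br⁻ is the cathode and Cr³⁺/Cr the anode, E°cell = E°(Br₂/Br⁻) − E°(Cr³⁺/Cr).
So E°(Br₂/Br⁻) = E°cell + E°(Cr³⁺/Cr) = +1.810 + (-0.74) = +1.07 V.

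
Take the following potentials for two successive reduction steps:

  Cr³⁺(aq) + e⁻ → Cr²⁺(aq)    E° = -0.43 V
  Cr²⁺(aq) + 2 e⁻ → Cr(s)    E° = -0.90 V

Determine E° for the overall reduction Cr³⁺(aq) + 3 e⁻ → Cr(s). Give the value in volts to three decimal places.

-0.743 V

Standard free energies of sequential steps add: ΔG°₃ = ΔG°₁ + ΔG°₂, so n₃E°₃ = n₁E°₁ + n₂E°₂.
E°₃ = (1×-0.43 + 2×-0.90) / 3 = (-2.230) / 3 = -0.743 V.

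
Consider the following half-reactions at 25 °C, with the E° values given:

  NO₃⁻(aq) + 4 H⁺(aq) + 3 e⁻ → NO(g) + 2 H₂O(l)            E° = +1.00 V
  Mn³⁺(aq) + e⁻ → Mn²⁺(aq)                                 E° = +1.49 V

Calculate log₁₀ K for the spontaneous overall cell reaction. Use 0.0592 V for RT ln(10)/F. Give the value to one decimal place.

24.8

Cathode: Mn³⁺/Mn²⁺; anode: NO₃⁻/NO. E°cell = +0.49 V, n = 3.
log K = nE°cell / 0.0592 = (3)(+0.49) / 0.0592 = 24.8.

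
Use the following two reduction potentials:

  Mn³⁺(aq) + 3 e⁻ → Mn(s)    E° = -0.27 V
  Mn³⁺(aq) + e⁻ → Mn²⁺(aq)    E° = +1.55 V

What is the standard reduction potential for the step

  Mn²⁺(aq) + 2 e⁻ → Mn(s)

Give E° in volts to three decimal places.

Sequential free energies add, so n₃E°₃ = n₁E°₁ + n₂E°₂.
With n₃ = 3, and the known step contributing 1×(+1.55) V, the unknown satisfies 2·E° = 3×(-0.27) − 1×(+1.55) = -2.360.
E° = -2.360 / 2 = -1.180 V.

-1.180 V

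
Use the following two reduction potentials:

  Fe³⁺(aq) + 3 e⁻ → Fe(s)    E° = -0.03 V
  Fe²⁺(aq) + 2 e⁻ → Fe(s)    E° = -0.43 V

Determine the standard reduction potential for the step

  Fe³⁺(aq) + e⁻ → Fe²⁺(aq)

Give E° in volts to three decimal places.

+0.770 V

Sequential free energies add, so n₃E°₃ = n₁E°₁ + n₂E°₂.
With n₃ = 3, and the known step contributing 2×(-0.43) V, the unknown satisfies 1·E° = 3×(-0.03) − 2×(-0.43) = +0.770.
E° = +0.770 / 1 = +0.770 V.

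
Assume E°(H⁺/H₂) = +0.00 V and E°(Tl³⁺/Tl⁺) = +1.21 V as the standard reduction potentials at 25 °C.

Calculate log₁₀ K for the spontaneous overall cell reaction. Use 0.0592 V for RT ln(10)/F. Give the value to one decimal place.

40.9

Cathode: Tl³⁺/Tl⁺; anode: H⁺/H₂. E°cell = +1.21 V, n = 2.
log K = nE°cell / 0.0592 = (2)(+1.21) / 0.0592 = 40.9.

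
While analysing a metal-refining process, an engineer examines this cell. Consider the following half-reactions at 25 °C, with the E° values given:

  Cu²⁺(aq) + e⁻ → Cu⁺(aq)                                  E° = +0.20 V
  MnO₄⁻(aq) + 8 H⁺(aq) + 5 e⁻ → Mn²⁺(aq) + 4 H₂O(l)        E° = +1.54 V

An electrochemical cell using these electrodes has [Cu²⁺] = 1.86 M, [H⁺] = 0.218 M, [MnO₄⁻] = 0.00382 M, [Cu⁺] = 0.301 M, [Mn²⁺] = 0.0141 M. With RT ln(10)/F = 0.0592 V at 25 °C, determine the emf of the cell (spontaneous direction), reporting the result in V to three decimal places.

+1.224 V

MnO₄⁻/Mn²⁺ is the cathode (higher E°), Cu²⁺/Cu⁺ the anode: E°cell = +1.54 − (+0.20) = +1.34 V, n = 5.
Overall: MnO₄⁻(aq) + 8 H⁺(aq) + 5 Cu⁺(aq) → Mn²⁺(aq) + 4 H₂O(l) + 5 Cu²⁺(aq)
Q = [Mn²⁺]·[Cu²⁺]^5 / ([MnO₄⁻]·[H⁺]^8·[Cu⁺]^5); log Q = 9.814.
E = E° − (0.0592/n) log Q = +1.34 − (0.0592/5)(9.814) = +1.224 V.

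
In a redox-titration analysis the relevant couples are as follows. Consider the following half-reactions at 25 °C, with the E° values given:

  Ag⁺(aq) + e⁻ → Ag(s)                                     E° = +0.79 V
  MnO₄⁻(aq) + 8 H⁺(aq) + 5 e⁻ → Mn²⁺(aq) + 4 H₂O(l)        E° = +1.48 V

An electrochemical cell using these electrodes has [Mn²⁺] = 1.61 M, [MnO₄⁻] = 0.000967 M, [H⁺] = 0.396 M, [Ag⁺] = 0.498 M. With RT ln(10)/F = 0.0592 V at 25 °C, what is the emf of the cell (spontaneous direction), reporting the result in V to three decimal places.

+0.632 V

MnO₄⁻/Mn²⁺ is the cathode (higher E°), Ag⁺/Ag the anode: E°cell = +1.48 − (+0.79) = +0.69 V, n = 5.
Overall: MnO₄⁻(aq) + 8 H⁺(aq) + 5 Ag(s) → Mn²⁺(aq) + 4 H₂O(l) + 5 Ag⁺(aq)
Q = [Mn²⁺]·[Ag⁺]^5 / ([MnO₄⁻]·[H⁺]^8); log Q = 4.926.
E = E° − (0.0592/n) log Q = +0.69 − (0.0592/5)(4.926) = +0.632 V.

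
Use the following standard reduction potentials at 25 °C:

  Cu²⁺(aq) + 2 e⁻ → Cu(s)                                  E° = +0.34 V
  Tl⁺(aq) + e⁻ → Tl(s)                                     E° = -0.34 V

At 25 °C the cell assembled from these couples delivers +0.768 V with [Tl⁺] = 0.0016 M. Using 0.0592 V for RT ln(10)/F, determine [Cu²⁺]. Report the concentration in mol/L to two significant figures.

0.0024 M

Cu²⁺/Cu is the cathode, Tl⁺/Tl the anode: E°cell = +0.68 V, n = 2.
Overall reaction: Cu²⁺(aq) + 2 Tl(s) → Cu(s) + 2 Tl⁺(aq); Q = [Tl⁺]^2/[Cu²⁺]^1.
From E = E° − (0.0592/n) log Q: log Q = (E° − E)·n/0.0592 = (+0.68 − (+0.768))·2/0.0592 = -2.9730.
So 1·log[Cu²⁺] = 2·log(0.0016) − log Q = -5.5918 − (-2.9730) = -2.6188; [Cu²⁺] = 10^(-2.6188) ≈ 0.0024 M.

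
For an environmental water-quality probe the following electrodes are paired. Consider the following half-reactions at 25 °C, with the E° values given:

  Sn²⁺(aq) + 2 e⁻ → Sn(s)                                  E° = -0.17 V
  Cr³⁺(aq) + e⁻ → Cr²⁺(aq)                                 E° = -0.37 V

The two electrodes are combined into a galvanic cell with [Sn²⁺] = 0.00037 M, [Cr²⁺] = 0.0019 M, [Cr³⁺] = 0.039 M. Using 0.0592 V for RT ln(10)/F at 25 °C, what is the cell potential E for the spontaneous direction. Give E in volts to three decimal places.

+0.021 V

Sn²⁺/Sn is the cathode (higher E°), Cr³⁺/Cr²⁺ the anode: E°cell = -0.17 − (-0.37) = +0.20 V, n = 2.
Overall: Sn²⁺(aq) + 2 Cr²⁺(aq) → Sn(s) + 2 Cr³⁺(aq)
Q = [Cr³⁺]^2 / ([Sn²⁺]·[Cr²⁺]^2); log Q = 6.056.
E = E° − (0.0592/n) log Q = +0.20 − (0.0592/2)(6.056) = +0.021 V.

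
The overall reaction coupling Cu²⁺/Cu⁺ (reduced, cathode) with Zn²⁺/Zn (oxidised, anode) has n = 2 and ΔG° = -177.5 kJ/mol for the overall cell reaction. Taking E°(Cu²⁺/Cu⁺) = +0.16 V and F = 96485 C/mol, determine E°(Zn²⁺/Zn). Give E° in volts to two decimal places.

E°cell = −ΔG°/(nF) = −(-177.5×10³)/((2)(96485)) = +0.920 V.
Since Cu²⁺/Cu⁺ is the cathode and Zn²⁺/Zn the anode, E°cell = E°(Cu²⁺/Cu⁺) − E°(Zn²⁺/Zn).
So E°(Zn²⁺/Zn) = E°(Cu²⁺/Cu⁺) − E°cell = (+0.16) − (+0.920) = -0.76 V.

-0.76 V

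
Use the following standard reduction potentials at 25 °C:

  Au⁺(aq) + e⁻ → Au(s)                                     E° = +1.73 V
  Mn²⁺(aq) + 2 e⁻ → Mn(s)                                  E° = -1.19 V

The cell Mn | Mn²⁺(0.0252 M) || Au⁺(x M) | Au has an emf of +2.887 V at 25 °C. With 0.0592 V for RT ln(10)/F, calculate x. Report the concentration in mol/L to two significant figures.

0.044 M

Au⁺/Au is the cathode, Mn²⁺/Mn the anode: E°cell = +2.92 V, n = 2.
Overall reaction: 2 Au⁺(aq) + Mn(s) → 2 Au(s) + Mn²⁺(aq); Q = [Mn²⁺]^1/[Au⁺]^2.
From E = E° − (0.0592/n) log Q: log Q = (E° − E)·n/0.0592 = (+2.92 − (+2.887))·2/0.0592 = 1.1149.
So 2·log[Au⁺] = 1·log(0.0252) − log Q = -1.5986 − (1.1149) = -2.7135; log[Au⁺] = -2.7135 / 2 = -1.3567; [Au⁺] = 10^(-1.3567) ≈ 0.044 M.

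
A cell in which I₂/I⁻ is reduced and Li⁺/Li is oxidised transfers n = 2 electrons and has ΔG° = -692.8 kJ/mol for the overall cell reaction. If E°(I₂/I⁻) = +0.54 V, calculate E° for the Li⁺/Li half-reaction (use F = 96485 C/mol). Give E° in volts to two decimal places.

E°cell = −ΔG°/(nF) = −(-692.8×10³)/((2)(96485)) = +3.590 V.
Since I₂/I⁻ is the cathode and Li⁺/Li the anode, E°cell = E°(I₂/I⁻) − E°(Li⁺/Li).
So E°(Li⁺/Li) = E°(I₂/I⁻) − E°cell = (+0.54) − (+3.590) = -3.05 V.

-3.05 V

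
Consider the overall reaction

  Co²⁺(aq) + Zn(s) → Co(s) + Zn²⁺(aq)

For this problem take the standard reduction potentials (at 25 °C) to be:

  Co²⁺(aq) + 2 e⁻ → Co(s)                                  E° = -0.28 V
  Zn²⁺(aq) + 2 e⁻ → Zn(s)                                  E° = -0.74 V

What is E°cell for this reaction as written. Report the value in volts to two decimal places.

+0.46 V

The Co²⁺/Co couple has the higher reduction potential, so it is the cathode; Zn²⁺/Zn is oxidised at the anode.
E°cell = E°(cathode) − E°(anode) = (-0.28) − (-0.74) = +0.46 V.
Since E°cell > 0, the reaction is spontaneous under standard conditions.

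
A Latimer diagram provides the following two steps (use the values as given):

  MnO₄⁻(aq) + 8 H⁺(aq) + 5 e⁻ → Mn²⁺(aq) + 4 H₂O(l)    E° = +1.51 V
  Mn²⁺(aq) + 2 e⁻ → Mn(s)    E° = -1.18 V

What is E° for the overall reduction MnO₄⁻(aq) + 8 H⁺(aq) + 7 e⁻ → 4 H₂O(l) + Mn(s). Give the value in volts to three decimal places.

Standard free energies of sequential steps add: ΔG°₃ = ΔG°₁ + ΔG°₂, so n₃E°₃ = n₁E°₁ + n₂E°₂.
E°₃ = (5×+1.51 + 2×-1.18) / 7 = (+5.190) / 7 = +0.741 V.

+0.741 V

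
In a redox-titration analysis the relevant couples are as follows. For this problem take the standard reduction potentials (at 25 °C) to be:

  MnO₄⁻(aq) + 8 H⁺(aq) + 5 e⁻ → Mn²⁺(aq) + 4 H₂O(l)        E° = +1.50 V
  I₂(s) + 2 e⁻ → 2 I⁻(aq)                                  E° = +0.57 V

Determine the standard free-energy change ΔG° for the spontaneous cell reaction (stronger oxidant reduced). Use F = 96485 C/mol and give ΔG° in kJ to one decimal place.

-897.3 kJ

MnO₄⁻/Mn²⁺ (E° = +1.50 V) is the cathode; I₂/I⁻ (E° = +0.57 V) is the anode, so E°cell = +0.93 V.
Balancing electrons gives n = 10 (lcm of 5 and 2).
ΔG° = −nFE° = −(10)(96485)(+0.93) = -897,310 J = -897.3 kJ.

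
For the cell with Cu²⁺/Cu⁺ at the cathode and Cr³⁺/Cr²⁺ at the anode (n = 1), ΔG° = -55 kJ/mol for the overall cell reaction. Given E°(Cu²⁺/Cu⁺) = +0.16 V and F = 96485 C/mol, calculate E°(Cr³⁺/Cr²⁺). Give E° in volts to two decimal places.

-0.41 V

E°cell = −ΔG°/(nF) = −(-55×10³)/((1)(96485)) = +0.570 V.
Since Cu²⁺/Cu⁺ is the cathode and Cr³⁺/Cr²⁺ the anode, E°cell = E°(Cu²⁺/Cu⁺) − E°(Cr³⁺/Cr²⁺).
So E°(Cr³⁺/Cr²⁺) = E°(Cu²⁺/Cu⁺) − E°cell = (+0.16) − (+0.570) = -0.41 V.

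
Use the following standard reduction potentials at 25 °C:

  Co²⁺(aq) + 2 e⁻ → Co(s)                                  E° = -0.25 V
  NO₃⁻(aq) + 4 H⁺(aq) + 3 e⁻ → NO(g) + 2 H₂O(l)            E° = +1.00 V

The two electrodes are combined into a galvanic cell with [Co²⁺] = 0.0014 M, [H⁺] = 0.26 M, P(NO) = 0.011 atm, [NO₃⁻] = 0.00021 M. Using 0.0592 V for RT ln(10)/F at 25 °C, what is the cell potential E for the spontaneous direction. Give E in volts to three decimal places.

NO₃⁻/NO is the cathode (higher E°), Co²⁺/Co the anode: E°cell = +1.00 − (-0.25) = +1.25 V, n = 6.
Overall: 2 NO₃⁻(aq) + 8 H⁺(aq) + 3 Co(s) → 2 NO(g) + 4 H₂O(l) + 3 Co²⁺(aq)
Q = P(NO)^2·[Co²⁺]^3 / ([NO₃⁻]^2·[H⁺]^8); log Q = -0.443.
E = E° − (0.0592/n) log Q = +1.25 − (0.0592/6)(-0.443) = +1.254 V.

+1.254 V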